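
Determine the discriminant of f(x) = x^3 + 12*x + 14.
Δ = -12204

For a depressed cubic x^3 + p x + q the discriminant is Δ = -4 p^3 - 27 q^2 = -4*(12)^3 - 27*(14)^2 = -6912 - 5292 = -12204.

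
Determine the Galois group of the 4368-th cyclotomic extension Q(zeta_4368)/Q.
|Gal(Q(zeta_4368)/Q)| = phi(4368) = 1152; group ≅ (Z/4368Z)^* ≅ Z/2Z × Z/2Z × Z/4Z × Z/6Z × Z/12Z

The n-th cyclotomic polynomial Φ_4368(x) is the minimal polynomial of zeta_4368 over Q and has degree phi(4368) = 1152. So Q(zeta_4368) is a degree-1152 Galois extension with Galois group (Z/4368Z)^*. By CRT, (Z/4368Z)^* ≅ (Z/16Z)^* × (Z/3Z)^* × (Z/7Z)^* × (Z/13Z)^*. Each prime-power unit group is (Z/16Z)^* ≅ Z/2Z × Z/4Z; (Z/3Z)^* ≅ Z/2Z; (Z/7Z)^* ≅ Z/6Z; (Z/13Z)^* ≅ Z/12Z. Hence Gal(Q(zeta_4368)/Q) ≅ Z/2Z × Z/2Z × Z/4Z × Z/6Z × Z/12Z.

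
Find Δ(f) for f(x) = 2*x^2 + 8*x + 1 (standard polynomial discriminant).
Δ = 56

For a quadratic a x^2 + b x + c the discriminant is Δ = b^2 - 4ac = (8)^2 - 4*(2)*(1) = 64 - (8) = 56.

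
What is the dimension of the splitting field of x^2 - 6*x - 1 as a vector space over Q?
[K:Q] = 2

The discriminant of x^2 + (-6)*x + (-1) is b^2 - 4c = 36 - (-4) = 40. Since 40 is not a perfect square in Q, the polynomial is irreducible over Q. Its two roots generate a degree-2 extension, so [K:Q] = 2.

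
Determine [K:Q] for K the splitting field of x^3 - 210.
[K:Q] = 6

x^3 - 210 has one real root r = 210^(1/3) and two complex roots r*zeta_3, r*zeta_3^2 where zeta_3 = e^(2*pi*i/3). The splitting field is Q(r, zeta_3). [Q(r):Q] = 3 and [Q(zeta_3):Q] = 2 with gcd = 1, so [Q(r, zeta_3):Q] = 3 * 2 = 6.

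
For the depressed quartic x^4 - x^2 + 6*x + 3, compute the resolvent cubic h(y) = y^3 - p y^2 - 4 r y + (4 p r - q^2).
h(y) = y^3 + y^2 - 12*y - 48

Identify coefficients: p = -1, q = 6, r = 3.
Plug into h(y) = y^3 - p y^2 - 4 r y + (4 p r - q^2):
  h(y) = y^3 - (-1) y^2 - 4*(3) y + (4*(-1)*(3) - (6)^2)
       = y^3 + (1) y^2 + (-12) y + (-48).
Simplifying: h(y) = y^3 + y^2 - 12*y - 48.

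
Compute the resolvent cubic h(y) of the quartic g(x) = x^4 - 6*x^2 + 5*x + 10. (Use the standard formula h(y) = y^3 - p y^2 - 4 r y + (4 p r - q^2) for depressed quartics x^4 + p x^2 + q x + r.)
h(y) = y^3 + 6*y^2 - 40*y - 265

Identify coefficients: p = -6, q = 5, r = 10.
Plug into h(y) = y^3 - p y^2 - 4 r y + (4 p r - q^2):
  h(y) = y^3 - (-6) y^2 - 4*(10) y + (4*(-6)*(10) - (5)^2)
       = y^3 + (6) y^2 + (-40) y + (-265).
Simplifying: h(y) = y^3 + 6*y^2 - 40*y - 265.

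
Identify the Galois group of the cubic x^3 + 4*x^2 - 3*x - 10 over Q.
Gal(K/Q) = S_3 (symmetric group of order 6)

Compute the discriminant of x^3 + (4)*x^2 + (-3)*x + (-10): Δ = 2272. Since Δ is not a rational square, the Galois group is not contained in A_3; it must be the full S_3 (irreducibility of the cubic rules out anything smaller).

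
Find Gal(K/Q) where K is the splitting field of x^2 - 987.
Gal(K/Q) = Z/2Z (cyclic of order 2)

x^2 - 987 is irreducible over Q since 987 is not a rational square. The splitting field Q(sqrt(987)) has degree 2 over Q, and its unique nontrivial automorphism is sqrt(987) ↦ -sqrt(987). Hence Gal(Q(sqrt(987))/Q) = Z/2Z.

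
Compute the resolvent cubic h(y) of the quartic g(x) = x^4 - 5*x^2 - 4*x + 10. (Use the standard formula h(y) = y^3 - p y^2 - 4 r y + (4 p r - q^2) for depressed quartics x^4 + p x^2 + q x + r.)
h(y) = y^3 + 5*y^2 - 40*y - 216

Identify coefficients: p = -5, q = -4, r = 10.
Plug into h(y) = y^3 - p y^2 - 4 r y + (4 p r - q^2):
  h(y) = y^3 - (-5) y^2 - 4*(10) y + (4*(-5)*(10) - (-4)^2)
       = y^3 + (5) y^2 + (-40) y + (-216).
Simplifying: h(y) = y^3 + 5*y^2 - 40*y - 216.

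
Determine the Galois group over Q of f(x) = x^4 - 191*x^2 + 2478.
Gal(K/Q) = V_4 (Klein four-group, Z/2Z × Z/2Z)

f factors as (x^2 - 14)(x^2 - 177), so the splitting field is K = Q(sqrt(14), sqrt(177)). The elements 14, 177, 2478 are all non-squares in Q, so sqrt(14) and sqrt(177) generate independent quadratic extensions. Thus [K:Q] = 4 and Gal(K/Q) is generated by the two order-2 automorphisms sqrt(14) ↦ -sqrt(14) and sqrt(177) ↦ -sqrt(177), giving V_4.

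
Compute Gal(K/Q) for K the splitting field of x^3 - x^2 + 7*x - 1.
Gal(K/Q) = S_3 (symmetric group of order 6)

Compute the discriminant of x^3 + (-1)*x^2 + (7)*x + (-1): Δ = -1228. Since Δ is not a rational square, the Galois group is not contained in A_3; it must be the full S_3 (irreducibility of the cubic rules out anything smaller).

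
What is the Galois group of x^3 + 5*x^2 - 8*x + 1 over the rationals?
Gal(K/Q) = A_3 (cyclic of order 3)

Compute the discriminant of x^3 + (5)*x^2 + (-8)*x + (1): Δ = 2401. Since Δ is a perfect square (Δ = 49^2), the Galois group is contained in A_3. Irreducibility forces the group to be transitive on three roots, so Gal = A_3.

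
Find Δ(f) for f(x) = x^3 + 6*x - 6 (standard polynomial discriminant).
Δ = -1836

For a depressed cubic x^3 + p x + q the discriminant is Δ = -4 p^3 - 27 q^2 = -4*(6)^3 - 27*(-6)^2 = -864 - 972 = -1836.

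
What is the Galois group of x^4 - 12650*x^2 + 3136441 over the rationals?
Gal(K/Q) = Z/2Z (cyclic of order 2)

f factors as (x^2 - 253)(x^2 - 12397), so the splitting field is K = Q(sqrt(253), sqrt(12397)). The squarefree part of 253 is 253 and the squarefree part of 12397 is also 253, so sqrt(253) and sqrt(12397) are both rational multiples of sqrt(253). Hence Q(sqrt(253)) = Q(sqrt(12397)) = Q(sqrt(253)), and the splitting field collapses to a single degree-2 extension with Galois group Z/2Z.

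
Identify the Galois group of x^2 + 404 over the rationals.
Gal(K/Q) = Z/2Z (cyclic of order 2)

x^2 + 404 is irreducible over Q since -404 is not a rational square. The splitting field Q(sqrt(-404)) has degree 2 over Q, and its unique nontrivial automorphism is sqrt(-404) ↦ -sqrt(-404). Hence Gal(Q(sqrt(-404))/Q) = Z/2Z.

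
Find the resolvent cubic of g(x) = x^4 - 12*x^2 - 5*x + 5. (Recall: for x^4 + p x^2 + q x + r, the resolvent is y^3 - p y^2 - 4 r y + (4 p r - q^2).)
h(y) = y^3 + 12*y^2 - 20*y - 265

Identify coefficients: p = -12, q = -5, r = 5.
Plug into h(y) = y^3 - p y^2 - 4 r y + (4 p r - q^2):
  h(y) = y^3 - (-12) y^2 - 4*(5) y + (4*(-12)*(5) - (-5)^2)
       = y^3 + (12) y^2 + (-20) y + (-265).
Simplifying: h(y) = y^3 + 12*y^2 - 20*y - 265.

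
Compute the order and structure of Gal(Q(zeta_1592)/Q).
|Gal(Q(zeta_1592)/Q)| = phi(1592) = 792; group ≅ (Z/1592Z)^* ≅ Z/2Z × Z/2Z × Z/198Z

The n-th cyclotomic polynomial Φ_1592(x) is the minimal polynomial of zeta_1592 over Q and has degree phi(1592) = 792. So Q(zeta_1592) is a degree-792 Galois extension with Galois group (Z/1592Z)^*. By CRT, (Z/1592Z)^* ≅ (Z/8Z)^* × (Z/199Z)^*. Each prime-power unit group is (Z/8Z)^* ≅ Z/2Z × Z/2Z; (Z/199Z)^* ≅ Z/198Z. Hence Gal(Q(zeta_1592)/Q) ≅ Z/2Z × Z/2Z × Z/198Z.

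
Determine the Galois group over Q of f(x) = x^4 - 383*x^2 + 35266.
Gal(K/Q) = V_4 (Klein four-group, Z/2Z × Z/2Z)

f factors as (x^2 - 229)(x^2 - 154), so the splitting field is K = Q(sqrt(229), sqrt(154)). The elements 229, 154, 35266 are all non-squares in Q, so sqrt(229) and sqrt(154) generate independent quadratic extensions. Thus [K:Q] = 4 and Gal(K/Q) is generated by the two order-2 automorphisms sqrt(229) ↦ -sqrt(229) and sqrt(154) ↦ -sqrt(154), giving V_4.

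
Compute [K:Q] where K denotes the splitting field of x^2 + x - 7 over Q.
[K:Q] = 2

The discriminant of x^2 + (1)*x + (-7) is b^2 - 4c = 1 - (-28) = 29. Since 29 is not a perfect square in Q, the polynomial is irreducible over Q. Its two roots generate a degree-2 extension, so [K:Q] = 2.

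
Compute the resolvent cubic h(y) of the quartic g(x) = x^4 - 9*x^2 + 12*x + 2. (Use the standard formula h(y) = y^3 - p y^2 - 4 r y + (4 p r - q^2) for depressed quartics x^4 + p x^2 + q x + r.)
h(y) = y^3 + 9*y^2 - 8*y - 216

Identify coefficients: p = -9, q = 12, r = 2.
Plug into h(y) = y^3 - p y^2 - 4 r y + (4 p r - q^2):
  h(y) = y^3 - (-9) y^2 - 4*(2) y + (4*(-9)*(2) - (12)^2)
       = y^3 + (9) y^2 + (-8) y + (-216).
Simplifying: h(y) = y^3 + 9*y^2 - 8*y - 216.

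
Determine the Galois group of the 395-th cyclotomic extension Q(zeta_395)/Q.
|Gal(Q(zeta_395)/Q)| = phi(395) = 312; group ≅ (Z/395Z)^* ≅ Z/4Z × Z/78Z

The n-th cyclotomic polynomial Φ_395(x) is the minimal polynomial of zeta_395 over Q and has degree phi(395) = 312. So Q(zeta_395) is a degree-312 Galois extension with Galois group (Z/395Z)^*. By CRT, (Z/395Z)^* ≅ (Z/5Z)^* × (Z/79Z)^*. Each prime-power unit group is (Z/5Z)^* ≅ Z/4Z; (Z/79Z)^* ≅ Z/78Z. Hence Gal(Q(zeta_395)/Q) ≅ Z/4Z × Z/78Z.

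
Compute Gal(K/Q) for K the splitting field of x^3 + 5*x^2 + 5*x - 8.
Gal(K/Q) = S_3 (symmetric group of order 6)

Compute the discriminant of x^3 + (5)*x^2 + (5)*x + (-8): Δ = -1203. Since Δ is not a rational square, the Galois group is not contained in A_3; it must be the full S_3 (irreducibility of the cubic rules out anything smaller).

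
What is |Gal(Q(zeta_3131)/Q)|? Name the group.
|Gal(Q(zeta_3131)/Q)| = phi(3131) = 3000; group ≅ (Z/3131Z)^* ≅ Z/30Z × Z/100Z

The n-th cyclotomic polynomial Φ_3131(x) is the minimal polynomial of zeta_3131 over Q and has degree phi(3131) = 3000. So Q(zeta_3131) is a degree-3000 Galois extension with Galois group (Z/3131Z)^*. By CRT, (Z/3131Z)^* ≅ (Z/31Z)^* × (Z/101Z)^*. Each prime-power unit group is (Z/31Z)^* ≅ Z/30Z; (Z/101Z)^* ≅ Z/100Z. Hence Gal(Q(zeta_3131)/Q) ≅ Z/30Z × Z/100Z.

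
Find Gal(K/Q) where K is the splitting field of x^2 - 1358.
Gal(K/Q) = Z/2Z (cyclic of order 2)

x^2 - 1358 is irreducible over Q since 1358 is not a rational square. The splitting field Q(sqrt(1358)) has degree 2 over Q, and its unique nontrivial automorphism is sqrt(1358) ↦ -sqrt(1358). Hence Gal(Q(sqrt(1358))/Q) = Z/2Z.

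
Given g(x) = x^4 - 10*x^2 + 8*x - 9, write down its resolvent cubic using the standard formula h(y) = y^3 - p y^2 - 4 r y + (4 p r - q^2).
h(y) = y^3 + 10*y^2 + 36*y + 296

Identify coefficients: p = -10, q = 8, r = -9.
Plug into h(y) = y^3 - p y^2 - 4 r y + (4 p r - q^2):
  h(y) = y^3 - (-10) y^2 - 4*(-9) y + (4*(-10)*(-9) - (8)^2)
       = y^3 + (10) y^2 + (36) y + (296).
Simplifying: h(y) = y^3 + 10*y^2 + 36*y + 296.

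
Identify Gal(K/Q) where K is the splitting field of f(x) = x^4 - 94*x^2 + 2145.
Gal(K/Q) = V_4 (Klein four-group, Z/2Z × Z/2Z)

f factors as (x^2 - 39)(x^2 - 55), so the splitting field is K = Q(sqrt(39), sqrt(55)). The elements 39, 55, 2145 are all non-squares in Q, so sqrt(39) and sqrt(55) generate independent quadratic extensions. Thus [K:Q] = 4 and Gal(K/Q) is generated by the two order-2 automorphisms sqrt(39) ↦ -sqrt(39) and sqrt(55) ↦ -sqrt(55), giving V_4.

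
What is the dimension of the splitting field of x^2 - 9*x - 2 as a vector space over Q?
[K:Q] = 2

The discriminant of x^2 + (-9)*x + (-2) is b^2 - 4c = 81 - (-8) = 89. Since 89 is not a perfect square in Q, the polynomial is irreducible over Q. Its two roots generate a degree-2 extension, so [K:Q] = 2.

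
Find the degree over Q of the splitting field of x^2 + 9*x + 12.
[K:Q] = 2

The discriminant of x^2 + (9)*x + (12) is b^2 - 4c = 81 - (48) = 33. Since 33 is not a perfect square in Q, the polynomial is irreducible over Q. Its two roots generate a degree-2 extension, so [K:Q] = 2.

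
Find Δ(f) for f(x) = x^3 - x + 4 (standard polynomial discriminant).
Δ = -428

For a depressed cubic x^3 + p x + q the discriminant is Δ = -4 p^3 - 27 q^2 = -4*(-1)^3 - 27*(4)^2 = 4 - 432 = -428.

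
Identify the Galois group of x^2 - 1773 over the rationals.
Gal(K/Q) = Z/2Z (cyclic of order 2)

x^2 - 1773 is irreducible over Q since 1773 is not a rational square. The splitting field Q(sqrt(1773)) has degree 2 over Q, and its unique nontrivial automorphism is sqrt(1773) ↦ -sqrt(1773). Hence Gal(Q(sqrt(1773))/Q) = Z/2Z.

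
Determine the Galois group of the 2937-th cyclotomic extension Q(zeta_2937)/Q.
|Gal(Q(zeta_2937)/Q)| = phi(2937) = 1760; group ≅ (Z/2937Z)^* ≅ Z/2Z × Z/10Z × Z/88Z

The n-th cyclotomic polynomial Φ_2937(x) is the minimal polynomial of zeta_2937 over Q and has degree phi(2937) = 1760. So Q(zeta_2937) is a degree-1760 Galois extension with Galois group (Z/2937Z)^*. By CRT, (Z/2937Z)^* ≅ (Z/3Z)^* × (Z/11Z)^* × (Z/89Z)^*. Each prime-power unit group is (Z/3Z)^* ≅ Z/2Z; (Z/11Z)^* ≅ Z/10Z; (Z/89Z)^* ≅ Z/88Z. Hence Gal(Q(zeta_2937)/Q) ≅ Z/2Z × Z/10Z × Z/88Z.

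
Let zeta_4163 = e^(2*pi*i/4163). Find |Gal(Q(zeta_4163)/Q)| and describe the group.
|Gal(Q(zeta_4163)/Q)| = phi(4163) = 3960; group ≅ (Z/4163Z)^* ≅ Z/22Z × Z/180Z

The n-th cyclotomic polynomial Φ_4163(x) is the minimal polynomial of zeta_4163 over Q and has degree phi(4163) = 3960. So Q(zeta_4163) is a degree-3960 Galois extension with Galois group (Z/4163Z)^*. By CRT, (Z/4163Z)^* ≅ (Z/23Z)^* × (Z/181Z)^*. Each prime-power unit group is (Z/23Z)^* ≅ Z/22Z; (Z/181Z)^* ≅ Z/180Z. Hence Gal(Q(zeta_4163)/Q) ≅ Z/22Z × Z/180Z.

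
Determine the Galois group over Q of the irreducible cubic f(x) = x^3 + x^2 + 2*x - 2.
Gal(K/Q) = S_3 (symmetric group of order 6)

Compute the discriminant of x^3 + (1)*x^2 + (2)*x + (-2): Δ = -200. Since Δ is not a rational square, the Galois group is not contained in A_3; it must be the full S_3 (irreducibility of the cubic rules out anything smaller).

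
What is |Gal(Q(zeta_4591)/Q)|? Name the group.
|Gal(Q(zeta_4591)/Q)| = phi(4591) = 4590; group ≅ (Z/4591Z)^* ≅ Z/4590Z

The n-th cyclotomic polynomial Φ_4591(x) is the minimal polynomial of zeta_4591 over Q and has degree phi(4591) = 4590. So Q(zeta_4591) is a degree-4590 Galois extension with Galois group (Z/4591Z)^*. (Z/4591Z)^* is cyclic since 4591 is an odd prime power (or 4). Hence Gal(Q(zeta_4591)/Q) ≅ Z/4590Z.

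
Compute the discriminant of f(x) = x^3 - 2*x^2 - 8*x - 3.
Δ = 1101

For x^3 + a x^2 + b x + c the discriminant is Δ = 18 a b c - 4 a^3 c + a^2 b^2 - 4 b^3 - 27 c^2.
Plug a = -2, b = -8, c = -3:
  18*(-2)*(-8)*(-3) - 4*(-2)^3*(-3) + (-2)^2*(-8)^2 - 4*(-8)^3 - 27*(-3)^2
  = -864 + (-96) + 256 + (2048) + (-243)
  = 1101.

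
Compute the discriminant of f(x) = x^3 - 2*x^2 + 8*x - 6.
Δ = -1228

For x^3 + a x^2 + b x + c the discriminant is Δ = 18 a b c - 4 a^3 c + a^2 b^2 - 4 b^3 - 27 c^2.
Plug a = -2, b = 8, c = -6:
  18*(-2)*(8)*(-6) - 4*(-2)^3*(-6) + (-2)^2*(8)^2 - 4*(8)^3 - 27*(-6)^2
  = 1728 + (-192) + 256 + (-2048) + (-972)
  = -1228.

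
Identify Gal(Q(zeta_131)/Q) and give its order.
|Gal(Q(zeta_131)/Q)| = phi(131) = 130; group ≅ (Z/131Z)^* ≅ Z/130Z

The n-th cyclotomic polynomial Φ_131(x) is the minimal polynomial of zeta_131 over Q and has degree phi(131) = 130. So Q(zeta_131) is a degree-130 Galois extension with Galois group (Z/131Z)^*. (Z/131Z)^* is cyclic since 131 is an odd prime power (or 4). Hence Gal(Q(zeta_131)/Q) ≅ Z/130Z.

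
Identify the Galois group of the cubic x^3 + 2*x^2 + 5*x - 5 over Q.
Gal(K/Q) = S_3 (symmetric group of order 6)

Compute the discriminant of x^3 + (2)*x^2 + (5)*x + (-5): Δ = -1815. Since Δ is not a rational square, the Galois group is not contained in A_3; it must be the full S_3 (irreducibility of the cubic rules out anything smaller).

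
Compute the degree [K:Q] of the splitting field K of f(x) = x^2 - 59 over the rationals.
[K:Q] = 2

The polynomial x^2 - 59 is irreducible over Q since 59 is not a perfect square. Its splitting field is Q(sqrt(59)), which has degree 2 over Q.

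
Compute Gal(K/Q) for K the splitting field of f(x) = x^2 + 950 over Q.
Gal(K/Q) = Z/2Z (cyclic of order 2)

x^2 + 950 is irreducible over Q since -950 is not a rational square. The splitting field Q(sqrt(-950)) has degree 2 over Q, and its unique nontrivial automorphism is sqrt(-950) ↦ -sqrt(-950). Hence Gal(Q(sqrt(-950))/Q) = Z/2Z.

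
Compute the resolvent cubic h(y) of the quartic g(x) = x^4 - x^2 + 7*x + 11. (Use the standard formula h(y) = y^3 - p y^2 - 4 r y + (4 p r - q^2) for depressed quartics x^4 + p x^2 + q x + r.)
h(y) = y^3 + y^2 - 44*y - 93

Identify coefficients: p = -1, q = 7, r = 11.
Plug into h(y) = y^3 - p y^2 - 4 r y + (4 p r - q^2):
  h(y) = y^3 - (-1) y^2 - 4*(11) y + (4*(-1)*(11) - (7)^2)
       = y^3 + (1) y^2 + (-44) y + (-93).
Simplifying: h(y) = y^3 + y^2 - 44*y - 93.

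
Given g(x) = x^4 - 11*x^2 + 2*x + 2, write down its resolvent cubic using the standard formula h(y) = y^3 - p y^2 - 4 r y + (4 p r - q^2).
h(y) = y^3 + 11*y^2 - 8*y - 92

Identify coefficients: p = -11, q = 2, r = 2.
Plug into h(y) = y^3 - p y^2 - 4 r y + (4 p r - q^2):
  h(y) = y^3 - (-11) y^2 - 4*(2) y + (4*(-11)*(2) - (2)^2)
       = y^3 + (11) y^2 + (-8) y + (-92).
Simplifying: h(y) = y^3 + 11*y^2 - 8*y - 92.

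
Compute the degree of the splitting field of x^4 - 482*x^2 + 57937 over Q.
[K:Q] = 4

f factors as (x^2 - 253)(x^2 - 229); the splitting field is K = Q(sqrt(253), sqrt(229)). Since 253, 229, and 57937 are all non-squares in Q, the three subfields Q(sqrt(253)), Q(sqrt(229)), Q(sqrt(57937)) are distinct degree-2 extensions, so [K:Q] = 4 (Klein four Galois group).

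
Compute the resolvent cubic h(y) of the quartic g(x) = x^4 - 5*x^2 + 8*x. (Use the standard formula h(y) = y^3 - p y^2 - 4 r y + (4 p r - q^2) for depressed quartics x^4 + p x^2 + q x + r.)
h(y) = y^3 + 5*y^2 - 64

Identify coefficients: p = -5, q = 8, r = 0.
Plug into h(y) = y^3 - p y^2 - 4 r y + (4 p r - q^2):
  h(y) = y^3 - (-5) y^2 - 4*(0) y + (4*(-5)*(0) - (8)^2)
       = y^3 + (5) y^2 + (0) y + (-64).
Simplifying: h(y) = y^3 + 5*y^2 - 64.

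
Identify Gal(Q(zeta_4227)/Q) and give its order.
|Gal(Q(zeta_4227)/Q)| = phi(4227) = 2816; group ≅ (Z/4227Z)^* ≅ Z/2Z × Z/1408Z

The n-th cyclotomic polynomial Φ_4227(x) is the minimal polynomial of zeta_4227 over Q and has degree phi(4227) = 2816. So Q(zeta_4227) is a degree-2816 Galois extension with Galois group (Z/4227Z)^*. By CRT, (Z/4227Z)^* ≅ (Z/3Z)^* × (Z/1409Z)^*. Each prime-power unit group is (Z/3Z)^* ≅ Z/2Z; (Z/1409Z)^* ≅ Z/1408Z. Hence Gal(Q(zeta_4227)/Q) ≅ Z/2Z × Z/1408Z.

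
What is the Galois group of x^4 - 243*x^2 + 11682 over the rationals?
Gal(K/Q) = V_4 (Klein four-group, Z/2Z × Z/2Z)

f factors as (x^2 - 66)(x^2 - 177), so the splitting field is K = Q(sqrt(66), sqrt(177)). The elements 66, 177, 11682 are all non-squares in Q, so sqrt(66) and sqrt(177) generate independent quadratic extensions. Thus [K:Q] = 4 and Gal(K/Q) is generated by the two order-2 automorphisms sqrt(66) ↦ -sqrt(66) and sqrt(177) ↦ -sqrt(177), giving V_4.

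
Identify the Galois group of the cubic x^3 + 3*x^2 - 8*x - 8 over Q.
Gal(K/Q) = S_3 (symmetric group of order 6)

Compute the discriminant of x^3 + (3)*x^2 + (-8)*x + (-8): Δ = 5216. Since Δ is not a rational square, the Galois group is not contained in A_3; it must be the full S_3 (irreducibility of the cubic rules out anything smaller).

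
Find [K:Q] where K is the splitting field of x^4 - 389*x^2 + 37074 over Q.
[K:Q] = 4

f factors as (x^2 - 167)(x^2 - 222); the splitting field is K = Q(sqrt(167), sqrt(222)). Since 167, 222, and 37074 are all non-squares in Q, the three subfields Q(sqrt(167)), Q(sqrt(222)), Q(sqrt(37074)) are distinct degree-2 extensions, so [K:Q] = 4 (Klein four Galois group).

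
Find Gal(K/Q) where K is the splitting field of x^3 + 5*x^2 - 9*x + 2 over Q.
Gal(K/Q) = S_3 (symmetric group of order 6)

Compute the discriminant of x^3 + (5)*x^2 + (-9)*x + (2): Δ = 2213. Since Δ is not a rational square, the Galois group is not contained in A_3; it must be the full S_3 (irreducibility of the cubic rules out anything smaller).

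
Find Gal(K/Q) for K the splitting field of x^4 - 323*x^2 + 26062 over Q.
Gal(K/Q) = V_4 (Klein four-group, Z/2Z × Z/2Z)

f factors as (x^2 - 166)(x^2 - 157), so the splitting field is K = Q(sqrt(166), sqrt(157)). The elements 166, 157, 26062 are all non-squares in Q, so sqrt(166) and sqrt(157) generate independent quadratic extensions. Thus [K:Q] = 4 and Gal(K/Q) is generated by the two order-2 automorphisms sqrt(166) ↦ -sqrt(166) and sqrt(157) ↦ -sqrt(157), giving V_4.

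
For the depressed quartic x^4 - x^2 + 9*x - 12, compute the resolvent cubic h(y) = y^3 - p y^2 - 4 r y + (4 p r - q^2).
h(y) = y^3 + y^2 + 48*y - 33

Identify coefficients: p = -1, q = 9, r = -12.
Plug into h(y) = y^3 - p y^2 - 4 r y + (4 p r - q^2):
  h(y) = y^3 - (-1) y^2 - 4*(-12) y + (4*(-1)*(-12) - (9)^2)
       = y^3 + (1) y^2 + (48) y + (-33).
Simplifying: h(y) = y^3 + y^2 + 48*y - 33.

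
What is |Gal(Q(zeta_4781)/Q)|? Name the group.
|Gal(Q(zeta_4781)/Q)| = phi(4781) = 4092; group ≅ (Z/4781Z)^* ≅ Z/6Z × Z/682Z

The n-th cyclotomic polynomial Φ_4781(x) is the minimal polynomial of zeta_4781 over Q and has degree phi(4781) = 4092. So Q(zeta_4781) is a degree-4092 Galois extension with Galois group (Z/4781Z)^*. By CRT, (Z/4781Z)^* ≅ (Z/7Z)^* × (Z/683Z)^*. Each prime-power unit group is (Z/7Z)^* ≅ Z/6Z; (Z/683Z)^* ≅ Z/682Z. Hence Gal(Q(zeta_4781)/Q) ≅ Z/6Z × Z/682Z.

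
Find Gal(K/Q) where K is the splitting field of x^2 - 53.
Gal(K/Q) = Z/2Z (cyclic of order 2)

x^2 - 53 is irreducible over Q since 53 is not a rational square. The splitting field Q(sqrt(53)) has degree 2 over Q, and its unique nontrivial automorphism is sqrt(53) ↦ -sqrt(53). Hence Gal(Q(sqrt(53))/Q) = Z/2Z.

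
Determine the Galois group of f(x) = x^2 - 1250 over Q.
Gal(K/Q) = Z/2Z (cyclic of order 2)

x^2 - 1250 is irreducible over Q since 1250 is not a rational square. The splitting field Q(sqrt(1250)) has degree 2 over Q, and its unique nontrivial automorphism is sqrt(1250) ↦ -sqrt(1250). Hence Gal(Q(sqrt(1250))/Q) = Z/2Z.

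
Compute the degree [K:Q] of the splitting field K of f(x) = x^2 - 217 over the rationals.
[K:Q] = 2

The polynomial x^2 - 217 is irreducible over Q since 217 is not a perfect square. Its splitting field is Q(sqrt(217)), which has degree 2 over Q.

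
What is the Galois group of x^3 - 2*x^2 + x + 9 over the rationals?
Gal(K/Q) = S_3 (symmetric group of order 6)

Compute the discriminant of x^3 + (-2)*x^2 + (1)*x + (9): Δ = -2223. Since Δ is not a rational square, the Galois group is not contained in A_3; it must be the full S_3 (irreducibility of the cubic rules out anything smaller).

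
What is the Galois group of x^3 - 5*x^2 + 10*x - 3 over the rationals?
Gal(K/Q) = S_3 (symmetric group of order 6)

Compute the discriminant of x^3 + (-5)*x^2 + (10)*x + (-3): Δ = -543. Since Δ is not a rational square, the Galois group is not contained in A_3; it must be the full S_3 (irreducibility of the cubic rules out anything smaller).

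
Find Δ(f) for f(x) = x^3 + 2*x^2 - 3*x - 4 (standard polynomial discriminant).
Δ = 272

For x^3 + a x^2 + b x + c the discriminant is Δ = 18 a b c - 4 a^3 c + a^2 b^2 - 4 b^3 - 27 c^2.
Plug a = 2, b = -3, c = -4:
  18*(2)*(-3)*(-4) - 4*(2)^3*(-4) + (2)^2*(-3)^2 - 4*(-3)^3 - 27*(-4)^2
  = 432 + (128) + 36 + (108) + (-432)
  = 272.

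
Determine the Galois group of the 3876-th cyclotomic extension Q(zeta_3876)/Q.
|Gal(Q(zeta_3876)/Q)| = phi(3876) = 1152; group ≅ (Z/3876Z)^* ≅ Z/2Z × Z/2Z × Z/16Z × Z/18Z

The n-th cyclotomic polynomial Φ_3876(x) is the minimal polynomial of zeta_3876 over Q and has degree phi(3876) = 1152. So Q(zeta_3876) is a degree-1152 Galois extension with Galois group (Z/3876Z)^*. By CRT, (Z/3876Z)^* ≅ (Z/4Z)^* × (Z/3Z)^* × (Z/17Z)^* × (Z/19Z)^*. Each prime-power unit group is (Z/4Z)^* ≅ Z/2Z; (Z/3Z)^* ≅ Z/2Z; (Z/17Z)^* ≅ Z/16Z; (Z/19Z)^* ≅ Z/18Z. Hence Gal(Q(zeta_3876)/Q) ≅ Z/2Z × Z/2Z × Z/16Z × Z/18Z.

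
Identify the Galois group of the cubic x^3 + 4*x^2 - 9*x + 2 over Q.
Gal(K/Q) = S_3 (symmetric group of order 6)

Compute the discriminant of x^3 + (4)*x^2 + (-9)*x + (2): Δ = 2296. Since Δ is not a rational square, the Galois group is not contained in A_3; it must be the full S_3 (irreducibility of the cubic rules out anything smaller).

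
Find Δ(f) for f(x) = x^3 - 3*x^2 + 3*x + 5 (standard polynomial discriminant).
Δ = -972

For x^3 + a x^2 + b x + c the discriminant is Δ = 18 a b c - 4 a^3 c + a^2 b^2 - 4 b^3 - 27 c^2.
Plug a = -3, b = 3, c = 5:
  18*(-3)*(3)*(5) - 4*(-3)^3*(5) + (-3)^2*(3)^2 - 4*(3)^3 - 27*(5)^2
  = -810 + (540) + 81 + (-108) + (-675)
  = -972.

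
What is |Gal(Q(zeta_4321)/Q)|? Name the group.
|Gal(Q(zeta_4321)/Q)| = phi(4321) = 4144; group ≅ (Z/4321Z)^* ≅ Z/28Z × Z/148Z

The n-th cyclotomic polynomial Φ_4321(x) is the minimal polynomial of zeta_4321 over Q and has degree phi(4321) = 4144. So Q(zeta_4321) is a degree-4144 Galois extension with Galois group (Z/4321Z)^*. By CRT, (Z/4321Z)^* ≅ (Z/29Z)^* × (Z/149Z)^*. Each prime-power unit group is (Z/29Z)^* ≅ Z/28Z; (Z/149Z)^* ≅ Z/148Z. Hence Gal(Q(zeta_4321)/Q) ≅ Z/28Z × Z/148Z.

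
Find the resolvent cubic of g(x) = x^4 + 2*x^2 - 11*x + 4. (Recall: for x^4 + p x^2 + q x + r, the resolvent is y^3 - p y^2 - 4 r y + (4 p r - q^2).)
h(y) = y^3 - 2*y^2 - 16*y - 89

Identify coefficients: p = 2, q = -11, r = 4.
Plug into h(y) = y^3 - p y^2 - 4 r y + (4 p r - q^2):
  h(y) = y^3 - (2) y^2 - 4*(4) y + (4*(2)*(4) - (-11)^2)
       = y^3 + (-2) y^2 + (-16) y + (-89).
Simplifying: h(y) = y^3 - 2*y^2 - 16*y - 89.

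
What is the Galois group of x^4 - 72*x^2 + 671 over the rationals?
Gal(K/Q) = V_4 (Klein four-group, Z/2Z × Z/2Z)

f factors as (x^2 - 11)(x^2 - 61), so the splitting field is K = Q(sqrt(11), sqrt(61)). The elements 11, 61, 671 are all non-squares in Q, so sqrt(11) and sqrt(61) generate independent quadratic extensions. Thus [K:Q] = 4 and Gal(K/Q) is generated by the two order-2 automorphisms sqrt(11) ↦ -sqrt(11) and sqrt(61) ↦ -sqrt(61), giving V_4.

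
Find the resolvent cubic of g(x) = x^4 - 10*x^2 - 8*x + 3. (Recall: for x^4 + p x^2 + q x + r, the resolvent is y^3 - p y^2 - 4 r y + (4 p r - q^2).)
h(y) = y^3 + 10*y^2 - 12*y - 184

Identify coefficients: p = -10, q = -8, r = 3.
Plug into h(y) = y^3 - p y^2 - 4 r y + (4 p r - q^2):
  h(y) = y^3 - (-10) y^2 - 4*(3) y + (4*(-10)*(3) - (-8)^2)
       = y^3 + (10) y^2 + (-12) y + (-184).
Simplifying: h(y) = y^3 + 10*y^2 - 12*y - 184.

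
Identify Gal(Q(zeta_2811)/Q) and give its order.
|Gal(Q(zeta_2811)/Q)| = phi(2811) = 1872; group ≅ (Z/2811Z)^* ≅ Z/2Z × Z/936Z

The n-th cyclotomic polynomial Φ_2811(x) is the minimal polynomial of zeta_2811 over Q and has degree phi(2811) = 1872. So Q(zeta_2811) is a degree-1872 Galois extension with Galois group (Z/2811Z)^*. By CRT, (Z/2811Z)^* ≅ (Z/3Z)^* × (Z/937Z)^*. Each prime-power unit group is (Z/3Z)^* ≅ Z/2Z; (Z/937Z)^* ≅ Z/936Z. Hence Gal(Q(zeta_2811)/Q) ≅ Z/2Z × Z/936Z.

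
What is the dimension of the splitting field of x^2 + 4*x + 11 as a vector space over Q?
[K:Q] = 2

The discriminant of x^2 + (4)*x + (11) is b^2 - 4c = 16 - (44) = -28. Since -28 is not a perfect square in Q, the polynomial is irreducible over Q. Its two roots generate a degree-2 extension, so [K:Q] = 2.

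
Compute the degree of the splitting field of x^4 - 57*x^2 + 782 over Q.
[K:Q] = 4

f factors as (x^2 - 34)(x^2 - 23); the splitting field is K = Q(sqrt(34), sqrt(23)). Since 34, 23, and 782 are all non-squares in Q, the three subfields Q(sqrt(34)), Q(sqrt(23)), Q(sqrt(782)) are distinct degree-2 extensions, so [K:Q] = 4 (Klein four Galois group).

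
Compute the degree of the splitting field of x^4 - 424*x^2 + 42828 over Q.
[K:Q] = 4

f factors as (x^2 - 258)(x^2 - 166); the splitting field is K = Q(sqrt(258), sqrt(166)). Since 258, 166, and 42828 are all non-squares in Q, the three subfields Q(sqrt(258)), Q(sqrt(166)), Q(sqrt(42828)) are distinct degree-2 extensions, so [K:Q] = 4 (Klein four Galois group).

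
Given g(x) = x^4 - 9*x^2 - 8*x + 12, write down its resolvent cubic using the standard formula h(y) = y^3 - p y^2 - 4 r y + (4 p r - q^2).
h(y) = y^3 + 9*y^2 - 48*y - 496

Identify coefficients: p = -9, q = -8, r = 12.
Plug into h(y) = y^3 - p y^2 - 4 r y + (4 p r - q^2):
  h(y) = y^3 - (-9) y^2 - 4*(12) y + (4*(-9)*(12) - (-8)^2)
       = y^3 + (9) y^2 + (-48) y + (-496).
Simplifying: h(y) = y^3 + 9*y^2 - 48*y - 496.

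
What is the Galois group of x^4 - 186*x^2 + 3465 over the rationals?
Gal(K/Q) = V_4 (Klein four-group, Z/2Z × Z/2Z)

f factors as (x^2 - 165)(x^2 - 21), so the splitting field is K = Q(sqrt(165), sqrt(21)). The elements 165, 21, 3465 are all non-squares in Q, so sqrt(165) and sqrt(21) generate independent quadratic extensions. Thus [K:Q] = 4 and Gal(K/Q) is generated by the two order-2 automorphisms sqrt(165) ↦ -sqrt(165) and sqrt(21) ↦ -sqrt(21), giving V_4.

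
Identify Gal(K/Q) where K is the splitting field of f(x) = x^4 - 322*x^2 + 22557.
Gal(K/Q) = V_4 (Klein four-group, Z/2Z × Z/2Z)

f factors as (x^2 - 219)(x^2 - 103), so the splitting field is K = Q(sqrt(219), sqrt(103)). The elements 219, 103, 22557 are all non-squares in Q, so sqrt(219) and sqrt(103) generate independent quadratic extensions. Thus [K:Q] = 4 and Gal(K/Q) is generated by the two order-2 automorphisms sqrt(219) ↦ -sqrt(219) and sqrt(103) ↦ -sqrt(103), giving V_4.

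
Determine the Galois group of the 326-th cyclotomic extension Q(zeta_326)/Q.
|Gal(Q(zeta_326)/Q)| = phi(326) = 162; group ≅ (Z/326Z)^* ≅ Z/162Z

The n-th cyclotomic polynomial Φ_326(x) is the minimal polynomial of zeta_326 over Q and has degree phi(326) = 162. So Q(zeta_326) is a degree-162 Galois extension with Galois group (Z/326Z)^*. By CRT, (Z/326Z)^* ≅ (Z/2Z)^* × (Z/163Z)^*. Each prime-power unit group is (Z/2Z)^* ≅ trivial group (order 1); (Z/163Z)^* ≅ Z/162Z. Hence Gal(Q(zeta_326)/Q) ≅ Z/162Z.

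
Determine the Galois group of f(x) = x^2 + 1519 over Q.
Gal(K/Q) = Z/2Z (cyclic of order 2)

x^2 + 1519 is irreducible over Q since -1519 is not a rational square. The splitting field Q(sqrt(-1519)) has degree 2 over Q, and its unique nontrivial automorphism is sqrt(-1519) ↦ -sqrt(-1519). Hence Gal(Q(sqrt(-1519))/Q) = Z/2Z.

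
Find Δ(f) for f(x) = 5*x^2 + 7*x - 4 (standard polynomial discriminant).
Δ = 129

For a quadratic a x^2 + b x + c the discriminant is Δ = b^2 - 4ac = (7)^2 - 4*(5)*(-4) = 49 - (-80) = 129.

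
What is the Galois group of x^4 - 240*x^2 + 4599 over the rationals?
Gal(K/Q) = V_4 (Klein four-group, Z/2Z × Z/2Z)

f factors as (x^2 - 21)(x^2 - 219), so the splitting field is K = Q(sqrt(21), sqrt(219)). The elements 21, 219, 4599 are all non-squares in Q, so sqrt(21) and sqrt(219) generate independent quadratic extensions. Thus [K:Q] = 4 and Gal(K/Q) is generated by the two order-2 automorphisms sqrt(21) ↦ -sqrt(21) and sqrt(219) ↦ -sqrt(219), giving V_4.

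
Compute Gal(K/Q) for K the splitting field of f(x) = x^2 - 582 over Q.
Gal(K/Q) = Z/2Z (cyclic of order 2)

x^2 - 582 is irreducible over Q since 582 is not a rational square. The splitting field Q(sqrt(582)) has degree 2 over Q, and its unique nontrivial automorphism is sqrt(582) ↦ -sqrt(582). Hence Gal(Q(sqrt(582))/Q) = Z/2Z.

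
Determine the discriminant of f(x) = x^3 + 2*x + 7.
Δ = -1355

For x^3 + a x^2 + b x + c the discriminant is Δ = 18 a b c - 4 a^3 c + a^2 b^2 - 4 b^3 - 27 c^2.
Plug a = 0, b = 2, c = 7:
  18*(0)*(2)*(7) - 4*(0)^3*(7) + (0)^2*(2)^2 - 4*(2)^3 - 27*(7)^2
  = 0 + (0) + 0 + (-32) + (-1323)
  = -1355.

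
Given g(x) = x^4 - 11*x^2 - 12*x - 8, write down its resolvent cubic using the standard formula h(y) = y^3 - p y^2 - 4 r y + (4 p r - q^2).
h(y) = y^3 + 11*y^2 + 32*y + 208

Identify coefficients: p = -11, q = -12, r = -8.
Plug into h(y) = y^3 - p y^2 - 4 r y + (4 p r - q^2):
  h(y) = y^3 - (-11) y^2 - 4*(-8) y + (4*(-11)*(-8) - (-12)^2)
       = y^3 + (11) y^2 + (32) y + (208).
Simplifying: h(y) = y^3 + 11*y^2 + 32*y + 208.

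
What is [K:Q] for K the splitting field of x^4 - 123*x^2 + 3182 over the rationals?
[K:Q] = 4

f factors as (x^2 - 37)(x^2 - 86); the splitting field is K = Q(sqrt(37), sqrt(86)). Since 37, 86, and 3182 are all non-squares in Q, the three subfields Q(sqrt(37)), Q(sqrt(86)), Q(sqrt(3182)) are distinct degree-2 extensions, so [K:Q] = 4 (Klein four Galois group).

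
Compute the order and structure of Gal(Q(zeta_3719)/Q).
|Gal(Q(zeta_3719)/Q)| = phi(3719) = 3718; group ≅ (Z/3719Z)^* ≅ Z/3718Z

The n-th cyclotomic polynomial Φ_3719(x) is the minimal polynomial of zeta_3719 over Q and has degree phi(3719) = 3718. So Q(zeta_3719) is a degree-3718 Galois extension with Galois group (Z/3719Z)^*. (Z/3719Z)^* is cyclic since 3719 is an odd prime power (or 4). Hence Gal(Q(zeta_3719)/Q) ≅ Z/3718Z.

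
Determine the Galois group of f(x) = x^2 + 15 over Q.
Gal(K/Q) = Z/2Z (cyclic of order 2)

x^2 + 15 is irreducible over Q since -15 is not a rational square. The splitting field Q(sqrt(-15)) has degree 2 over Q, and its unique nontrivial automorphism is sqrt(-15) ↦ -sqrt(-15). Hence Gal(Q(sqrt(-15))/Q) = Z/2Z.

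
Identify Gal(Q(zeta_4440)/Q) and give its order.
|Gal(Q(zeta_4440)/Q)| = phi(4440) = 1152; group ≅ (Z/4440Z)^* ≅ Z/2Z × Z/2Z × Z/2Z × Z/4Z × Z/36Z

The n-th cyclotomic polynomial Φ_4440(x) is the minimal polynomial of zeta_4440 over Q and has degree phi(4440) = 1152. So Q(zeta_4440) is a degree-1152 Galois extension with Galois group (Z/4440Z)^*. By CRT, (Z/4440Z)^* ≅ (Z/8Z)^* × (Z/3Z)^* × (Z/5Z)^* × (Z/37Z)^*. Each prime-power unit group is (Z/8Z)^* ≅ Z/2Z × Z/2Z; (Z/3Z)^* ≅ Z/2Z; (Z/5Z)^* ≅ Z/4Z; (Z/37Z)^* ≅ Z/36Z. Hence Gal(Q(zeta_4440)/Q) ≅ Z/2Z × Z/2Z × Z/2Z × Z/4Z × Z/36Z.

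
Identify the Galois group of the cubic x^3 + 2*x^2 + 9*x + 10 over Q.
Gal(K/Q) = S_3 (symmetric group of order 6)

Compute the discriminant of x^3 + (2)*x^2 + (9)*x + (10): Δ = -2372. Since Δ is not a rational square, the Galois group is not contained in A_3; it must be the full S_3 (irreducibility of the cubic rules out anything smaller).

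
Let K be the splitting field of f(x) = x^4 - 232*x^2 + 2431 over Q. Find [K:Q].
[K:Q] = 4

f factors as (x^2 - 221)(x^2 - 11); the splitting field is K = Q(sqrt(221), sqrt(11)). Since 221, 11, and 2431 are all non-squares in Q, the three subfields Q(sqrt(221)), Q(sqrt(11)), Q(sqrt(2431)) are distinct degree-2 extensions, so [K:Q] = 4 (Klein four Galois group).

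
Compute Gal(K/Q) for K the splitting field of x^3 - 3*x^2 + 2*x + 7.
Gal(K/Q) = S_3 (symmetric group of order 6)

Compute the discriminant of x^3 + (-3)*x^2 + (2)*x + (7): Δ = -1319. Since Δ is not a rational square, the Galois group is not contained in A_3; it must be the full S_3 (irreducibility of the cubic rules out anything smaller).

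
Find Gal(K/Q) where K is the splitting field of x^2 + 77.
Gal(K/Q) = Z/2Z (cyclic of order 2)

x^2 + 77 is irreducible over Q since -77 is not a rational square. The splitting field Q(sqrt(-77)) has degree 2 over Q, and its unique nontrivial automorphism is sqrt(-77) ↦ -sqrt(-77). Hence Gal(Q(sqrt(-77))/Q) = Z/2Z.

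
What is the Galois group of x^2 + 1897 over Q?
Gal(K/Q) = Z/2Z (cyclic of order 2)

x^2 + 1897 is irreducible over Q since -1897 is not a rational square. The splitting field Q(sqrt(-1897)) has degree 2 over Q, and its unique nontrivial automorphism is sqrt(-1897) ↦ -sqrt(-1897). Hence Gal(Q(sqrt(-1897))/Q) = Z/2Z.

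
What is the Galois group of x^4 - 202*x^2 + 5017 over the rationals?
Gal(K/Q) = V_4 (Klein four-group, Z/2Z × Z/2Z)

f factors as (x^2 - 29)(x^2 - 173), so the splitting field is K = Q(sqrt(29), sqrt(173)). The elements 29, 173, 5017 are all non-squares in Q, so sqrt(29) and sqrt(173) generate independent quadratic extensions. Thus [K:Q] = 4 and Gal(K/Q) is generated by the two order-2 automorphisms sqrt(29) ↦ -sqrt(29) and sqrt(173) ↦ -sqrt(173), giving V_4.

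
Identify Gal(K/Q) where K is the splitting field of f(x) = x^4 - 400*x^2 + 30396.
Gal(K/Q) = V_4 (Klein four-group, Z/2Z × Z/2Z)

f factors as (x^2 - 102)(x^2 - 298), so the splitting field is K = Q(sqrt(102), sqrt(298)). The elements 102, 298, 30396 are all non-squares in Q, so sqrt(102) and sqrt(298) generate independent quadratic extensions. Thus [K:Q] = 4 and Gal(K/Q) is generated by the two order-2 automorphisms sqrt(102) ↦ -sqrt(102) and sqrt(298) ↦ -sqrt(298), giving V_4.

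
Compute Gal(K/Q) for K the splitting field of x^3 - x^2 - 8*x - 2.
Gal(K/Q) = S_3 (symmetric group of order 6)

Compute the discriminant of x^3 + (-1)*x^2 + (-8)*x + (-2): Δ = 1708. Since Δ is not a rational square, the Galois group is not contained in A_3; it must be the full S_3 (irreducibility of the cubic rules out anything smaller).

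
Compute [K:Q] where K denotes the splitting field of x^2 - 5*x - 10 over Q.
[K:Q] = 2

The discriminant of x^2 + (-5)*x + (-10) is b^2 - 4c = 25 - (-40) = 65. Since 65 is not a perfect square in Q, the polynomial is irreducible over Q. Its two roots generate a degree-2 extension, so [K:Q] = 2.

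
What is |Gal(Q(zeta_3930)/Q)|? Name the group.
|Gal(Q(zeta_3930)/Q)| = phi(3930) = 1040; group ≅ (Z/3930Z)^* ≅ Z/2Z × Z/4Z × Z/130Z

The n-th cyclotomic polynomial Φ_3930(x) is the minimal polynomial of zeta_3930 over Q and has degree phi(3930) = 1040. So Q(zeta_3930) is a degree-1040 Galois extension with Galois group (Z/3930Z)^*. By CRT, (Z/3930Z)^* ≅ (Z/2Z)^* × (Z/3Z)^* × (Z/5Z)^* × (Z/131Z)^*. Each prime-power unit group is (Z/2Z)^* ≅ trivial group (order 1); (Z/3Z)^* ≅ Z/2Z; (Z/5Z)^* ≅ Z/4Z; (Z/131Z)^* ≅ Z/130Z. Hence Gal(Q(zeta_3930)/Q) ≅ Z/2Z × Z/4Z × Z/130Z.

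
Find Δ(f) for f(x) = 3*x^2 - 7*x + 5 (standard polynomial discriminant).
Δ = -11

For a quadratic a x^2 + b x + c the discriminant is Δ = b^2 - 4ac = (-7)^2 - 4*(3)*(5) = 49 - (60) = -11.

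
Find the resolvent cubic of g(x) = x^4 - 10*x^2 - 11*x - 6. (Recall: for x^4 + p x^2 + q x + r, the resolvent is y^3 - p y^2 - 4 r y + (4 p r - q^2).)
h(y) = y^3 + 10*y^2 + 24*y + 119

Identify coefficients: p = -10, q = -11, r = -6.
Plug into h(y) = y^3 - p y^2 - 4 r y + (4 p r - q^2):
  h(y) = y^3 - (-10) y^2 - 4*(-6) y + (4*(-10)*(-6) - (-11)^2)
       = y^3 + (10) y^2 + (24) y + (119).
Simplifying: h(y) = y^3 + 10*y^2 + 24*y + 119.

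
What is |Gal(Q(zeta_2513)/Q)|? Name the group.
|Gal(Q(zeta_2513)/Q)| = phi(2513) = 2148; group ≅ (Z/2513Z)^* ≅ Z/6Z × Z/358Z

The n-th cyclotomic polynomial Φ_2513(x) is the minimal polynomial of zeta_2513 over Q and has degree phi(2513) = 2148. So Q(zeta_2513) is a degree-2148 Galois extension with Galois group (Z/2513Z)^*. By CRT, (Z/2513Z)^* ≅ (Z/7Z)^* × (Z/359Z)^*. Each prime-power unit group is (Z/7Z)^* ≅ Z/6Z; (Z/359Z)^* ≅ Z/358Z. Hence Gal(Q(zeta_2513)/Q) ≅ Z/6Z × Z/358Z.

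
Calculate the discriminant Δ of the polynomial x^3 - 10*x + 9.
Δ = 1813

For a depressed cubic x^3 + p x + q the discriminant is Δ = -4 p^3 - 27 q^2 = -4*(-10)^3 - 27*(9)^2 = 4000 - 2187 = 1813.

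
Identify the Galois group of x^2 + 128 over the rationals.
Gal(K/Q) = Z/2Z (cyclic of order 2)

x^2 + 128 is irreducible over Q since -128 is not a rational square. The splitting field Q(sqrt(-128)) has degree 2 over Q, and its unique nontrivial automorphism is sqrt(-128) ↦ -sqrt(-128). Hence Gal(Q(sqrt(-128))/Q) = Z/2Z.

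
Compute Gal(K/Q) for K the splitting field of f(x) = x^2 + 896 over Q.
Gal(K/Q) = Z/2Z (cyclic of order 2)

x^2 + 896 is irreducible over Q since -896 is not a rational square. The splitting field Q(sqrt(-896)) has degree 2 over Q, and its unique nontrivial automorphism is sqrt(-896) ↦ -sqrt(-896). Hence Gal(Q(sqrt(-896))/Q) = Z/2Z.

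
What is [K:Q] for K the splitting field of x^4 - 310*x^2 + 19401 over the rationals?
[K:Q] = 4

f factors as (x^2 - 87)(x^2 - 223); the splitting field is K = Q(sqrt(87), sqrt(223)). Since 87, 223, and 19401 are all non-squares in Q, the three subfields Q(sqrt(87)), Q(sqrt(223)), Q(sqrt(19401)) are distinct degree-2 extensions, so [K:Q] = 4 (Klein four Galois group).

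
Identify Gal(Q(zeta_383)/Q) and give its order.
|Gal(Q(zeta_383)/Q)| = phi(383) = 382; group ≅ (Z/383Z)^* ≅ Z/382Z

The n-th cyclotomic polynomial Φ_383(x) is the minimal polynomial of zeta_383 over Q and has degree phi(383) = 382. So Q(zeta_383) is a degree-382 Galois extension with Galois group (Z/383Z)^*. (Z/383Z)^* is cyclic since 383 is an odd prime power (or 4). Hence Gal(Q(zeta_383)/Q) ≅ Z/382Z.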